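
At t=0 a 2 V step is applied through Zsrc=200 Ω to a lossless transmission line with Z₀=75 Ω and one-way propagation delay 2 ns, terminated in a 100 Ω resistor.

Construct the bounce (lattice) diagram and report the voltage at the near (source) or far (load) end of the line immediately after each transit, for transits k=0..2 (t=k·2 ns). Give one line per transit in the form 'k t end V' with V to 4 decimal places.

0 0 source 0.5455
1 2 load 0.6234
2 4 source 0.6588

Γ_L=0.142857, Γ_S=0.454545; launch V₁=2·75/275=0.545455
k=0 src: V=0.5455
k=1 load: inc=0.545455, refl=0.545455·0.142857=0.0779; V=0.000000+0.545455+0.077922=0.6234
k=2 src: inc=0.077922, refl=0.077922·0.454545=0.0354; V=0.545455+0.077922+0.035419=0.6588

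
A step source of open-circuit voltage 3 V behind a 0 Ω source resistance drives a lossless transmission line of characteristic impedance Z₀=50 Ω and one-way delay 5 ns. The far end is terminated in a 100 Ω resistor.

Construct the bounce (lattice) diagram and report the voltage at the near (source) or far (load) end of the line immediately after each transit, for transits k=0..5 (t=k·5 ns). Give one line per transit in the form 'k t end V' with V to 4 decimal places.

Γ_L=0.333333, Γ_S=-1.000000; launch V₁=3·50/50=3.000000
k=0 src: V=3.0000
k=1 load: inc=3.000000, refl=3.000000·0.333333=1.0000; V=0.000000+3.000000+1.000000=4.0000
k=2 src: inc=1.000000, refl=1.000000·-1.000000=-1.0000; V=3.000000+1.000000+-1.000000=3.0000
k=3 load: inc=-1.000000, refl=-1.000000·0.333333=-0.3333; V=4.000000+-1.000000+-0.333333=2.6667
k=4 src: inc=-0.333333, refl=-0.333333·-1.000000=0.3333; V=3.000000+-0.333333+0.333333=3.0000
k=5 load: inc=0.333333, refl=0.333333·0.333333=0.1111; V=2.666667+0.333333+0.111111=3.1111

0 0 source 3.0000
1 5 load 4.0000
2 10 source 3.0000
3 15 load 2.6667
4 20 source 3.0000
5 25 load 3.1111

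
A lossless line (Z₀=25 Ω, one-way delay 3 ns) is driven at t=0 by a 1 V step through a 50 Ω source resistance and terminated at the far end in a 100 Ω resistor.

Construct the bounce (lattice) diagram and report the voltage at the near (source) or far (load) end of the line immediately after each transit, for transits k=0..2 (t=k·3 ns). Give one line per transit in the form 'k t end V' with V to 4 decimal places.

Γ_L=0.600000, Γ_S=0.333333; launch V₁=1·25/75=0.333333
k=0 src: V=0.3333
k=1 load: inc=0.333333, refl=0.333333·0.600000=0.2000; V=0.000000+0.333333+0.200000=0.5333
k=2 src: inc=0.200000, refl=0.200000·0.333333=0.0667; V=0.333333+0.200000+0.066667=0.6000

0 0 source 0.3333
1 3 load 0.5333
2 6 source 0.6000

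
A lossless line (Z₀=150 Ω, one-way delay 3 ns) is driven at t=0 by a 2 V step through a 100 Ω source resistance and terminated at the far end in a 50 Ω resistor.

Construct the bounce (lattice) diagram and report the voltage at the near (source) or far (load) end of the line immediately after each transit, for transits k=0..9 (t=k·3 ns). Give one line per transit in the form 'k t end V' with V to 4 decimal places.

0 0 source 1.2000
1 3 load 0.6000
2 6 source 0.7200
3 9 load 0.6600
4 12 source 0.6720
5 15 load 0.6660
6 18 source 0.6672
7 21 load 0.6666
8 24 source 0.6667
9 27 load 0.6667

Γ_L=-0.500000, Γ_S=-0.200000; launch V₁=2·150/250=1.200000
k=0 src: V=1.2000
k=1 load: inc=1.200000, refl=1.200000·-0.500000=-0.6000; V=0.000000+1.200000+-0.600000=0.6000
k=2 src: inc=-0.600000, refl=-0.600000·-0.200000=0.1200; V=1.200000+-0.600000+0.120000=0.7200
k=3 load: inc=0.120000, refl=0.120000·-0.500000=-0.0600; V=0.600000+0.120000+-0.060000=0.6600
k=4 src: inc=-0.060000, refl=-0.060000·-0.200000=0.0120; V=0.720000+-0.060000+0.012000=0.6720
k=5 load: inc=0.012000, refl=0.012000·-0.500000=-0.0060; V=0.660000+0.012000+-0.006000=0.6660
k=6 src: inc=-0.006000, refl=-0.006000·-0.200000=0.0012; V=0.672000+-0.006000+0.001200=0.6672
k=7 load: inc=0.001200, refl=0.001200·-0.500000=-0.0006; V=0.666000+0.001200+-0.000600=0.6666
k=8 src: inc=-0.000600, refl=-0.000600·-0.200000=0.0001; V=0.667200+-0.000600+0.000120=0.6667
k=9 load: inc=0.000120, refl=0.000120·-0.500000=-0.0001; V=0.666600+0.000120+-0.000060=0.6667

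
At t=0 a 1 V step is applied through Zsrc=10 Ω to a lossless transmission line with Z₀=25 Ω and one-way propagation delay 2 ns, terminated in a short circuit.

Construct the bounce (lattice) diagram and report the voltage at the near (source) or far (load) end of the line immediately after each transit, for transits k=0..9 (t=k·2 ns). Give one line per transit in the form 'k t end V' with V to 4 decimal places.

0 0 source 0.7143
1 2 load 0.0000
2 4 source 0.3061
3 6 load 0.0000
4 8 source 0.1312
5 10 load 0.0000
6 12 source 0.0562
7 14 load 0.0000
8 16 source 0.0241
9 18 load 0.0000

Γ_L=-1.000000, Γ_S=-0.428571; launch V₁=1·25/35=0.714286
k=0 src: V=0.7143
k=1 load: inc=0.714286, refl=0.714286·-1.000000=-0.7143; V=0.000000+0.714286+-0.714286=0.0000
k=2 src: inc=-0.714286, refl=-0.714286·-0.428571=0.3061; V=0.714286+-0.714286+0.306122=0.3061
k=3 load: inc=0.306122, refl=0.306122·-1.000000=-0.3061; V=0.000000+0.306122+-0.306122=0.0000
k=4 src: inc=-0.306122, refl=-0.306122·-0.428571=0.1312; V=0.306122+-0.306122+0.131195=0.1312
k=5 load: inc=0.131195, refl=0.131195·-1.000000=-0.1312; V=0.000000+0.131195+-0.131195=0.0000
k=6 src: inc=-0.131195, refl=-0.131195·-0.428571=0.0562; V=0.131195+-0.131195+0.056227=0.0562
k=7 load: inc=0.056227, refl=0.056227·-1.000000=-0.0562; V=0.000000+0.056227+-0.056227=0.0000
k=8 src: inc=-0.056227, refl=-0.056227·-0.428571=0.0241; V=0.056227+-0.056227+0.024097=0.0241
k=9 load: inc=0.024097, refl=0.024097·-1.000000=-0.0241; V=0.000000+0.024097+-0.024097=0.0000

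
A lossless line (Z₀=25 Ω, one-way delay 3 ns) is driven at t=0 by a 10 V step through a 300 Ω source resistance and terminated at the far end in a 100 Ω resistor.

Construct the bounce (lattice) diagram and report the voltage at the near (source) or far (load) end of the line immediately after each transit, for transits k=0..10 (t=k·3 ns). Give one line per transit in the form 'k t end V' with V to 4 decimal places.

0 0 source 0.7692
1 3 load 1.2308
2 6 source 1.6213
3 9 load 1.8556
4 12 source 2.0539
5 15 load 2.1729
6 18 source 2.2735
7 21 load 2.3339
8 24 source 2.3850
9 27 load 2.4157
10 30 source 2.4416

Γ_L=0.600000, Γ_S=0.846154; launch V₁=10·25/325=0.769231
k=0 src: V=0.7692
k=1 load: inc=0.769231, refl=0.769231·0.600000=0.4615; V=0.000000+0.769231+0.461538=1.2308
k=2 src: inc=0.461538, refl=0.461538·0.846154=0.3905; V=0.769231+0.461538+0.390533=1.6213
k=3 load: inc=0.390533, refl=0.390533·0.600000=0.2343; V=1.230769+0.390533+0.234320=1.8556
k=4 src: inc=0.234320, refl=0.234320·0.846154=0.1983; V=1.621302+0.234320+0.198270=2.0539
k=5 load: inc=0.198270, refl=0.198270·0.600000=0.1190; V=1.855621+0.198270+0.118962=2.1729
k=6 src: inc=0.118962, refl=0.118962·0.846154=0.1007; V=2.053892+0.118962+0.100660=2.2735
k=7 load: inc=0.100660, refl=0.100660·0.600000=0.0604; V=2.172854+0.100660+0.060396=2.3339
k=8 src: inc=0.060396, refl=0.060396·0.846154=0.0511; V=2.273514+0.060396+0.051104=2.3850
k=9 load: inc=0.051104, refl=0.051104·0.600000=0.0307; V=2.333910+0.051104+0.030663=2.4157
k=10 src: inc=0.030663, refl=0.030663·0.846154=0.0259; V=2.385015+0.030663+0.025945=2.4416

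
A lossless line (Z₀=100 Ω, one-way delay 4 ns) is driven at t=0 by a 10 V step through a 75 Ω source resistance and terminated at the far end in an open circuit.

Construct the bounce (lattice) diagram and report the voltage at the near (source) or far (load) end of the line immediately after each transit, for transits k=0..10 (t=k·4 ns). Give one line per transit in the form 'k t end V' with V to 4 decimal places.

0 0 source 5.7143
1 4 load 11.4286
2 8 source 10.6122
3 12 load 9.7959
4 16 source 9.9125
5 20 load 10.0292
6 24 source 10.0125
7 28 load 9.9958
8 32 source 9.9982
9 36 load 10.0006
10 40 source 10.0003

Γ_L=1.000000, Γ_S=-0.142857; launch V₁=10·100/175=5.714286
k=0 src: V=5.7143
k=1 load: inc=5.714286, refl=5.714286·1.000000=5.7143; V=0.000000+5.714286+5.714286=11.4286
k=2 src: inc=5.714286, refl=5.714286·-0.142857=-0.8163; V=5.714286+5.714286+-0.816327=10.6122
k=3 load: inc=-0.816327, refl=-0.816327·1.000000=-0.8163; V=11.428571+-0.816327+-0.816327=9.7959
k=4 src: inc=-0.816327, refl=-0.816327·-0.142857=0.1166; V=10.612245+-0.816327+0.116618=9.9125
k=5 load: inc=0.116618, refl=0.116618·1.000000=0.1166; V=9.795918+0.116618+0.116618=10.0292
k=6 src: inc=0.116618, refl=0.116618·-0.142857=-0.0167; V=9.912536+0.116618+-0.016660=10.0125
k=7 load: inc=-0.016660, refl=-0.016660·1.000000=-0.0167; V=10.029155+-0.016660+-0.016660=9.9958
k=8 src: inc=-0.016660, refl=-0.016660·-0.142857=0.0024; V=10.012495+-0.016660+0.002380=9.9982
k=9 load: inc=0.002380, refl=0.002380·1.000000=0.0024; V=9.995835+0.002380+0.002380=10.0006
k=10 src: inc=0.002380, refl=0.002380·-0.142857=-0.0003; V=9.998215+0.002380+-0.000340=10.0003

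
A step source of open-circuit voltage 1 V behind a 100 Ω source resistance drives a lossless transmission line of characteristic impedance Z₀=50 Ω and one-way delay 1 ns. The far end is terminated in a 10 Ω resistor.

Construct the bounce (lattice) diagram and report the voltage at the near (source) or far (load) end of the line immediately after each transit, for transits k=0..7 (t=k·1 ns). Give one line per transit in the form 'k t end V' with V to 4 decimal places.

0 0 source 0.3333
1 1 load 0.1111
2 2 source 0.0370
3 3 load 0.0864
4 4 source 0.1029
5 5 load 0.0919
6 6 source 0.0882
7 7 load 0.0907

Γ_L=-0.666667, Γ_S=0.333333; launch V₁=1·50/150=0.333333
k=0 src: V=0.3333
k=1 load: inc=0.333333, refl=0.333333·-0.666667=-0.2222; V=0.000000+0.333333+-0.222222=0.1111
k=2 src: inc=-0.222222, refl=-0.222222·0.333333=-0.0741; V=0.333333+-0.222222+-0.074074=0.0370
k=3 load: inc=-0.074074, refl=-0.074074·-0.666667=0.0494; V=0.111111+-0.074074+0.049383=0.0864
k=4 src: inc=0.049383, refl=0.049383·0.333333=0.0165; V=0.037037+0.049383+0.016461=0.1029
k=5 load: inc=0.016461, refl=0.016461·-0.666667=-0.0110; V=0.086420+0.016461+-0.010974=0.0919
k=6 src: inc=-0.010974, refl=-0.010974·0.333333=-0.0037; V=0.102881+-0.010974+-0.003658=0.0882
k=7 load: inc=-0.003658, refl=-0.003658·-0.666667=0.0024; V=0.091907+-0.003658+0.002439=0.0907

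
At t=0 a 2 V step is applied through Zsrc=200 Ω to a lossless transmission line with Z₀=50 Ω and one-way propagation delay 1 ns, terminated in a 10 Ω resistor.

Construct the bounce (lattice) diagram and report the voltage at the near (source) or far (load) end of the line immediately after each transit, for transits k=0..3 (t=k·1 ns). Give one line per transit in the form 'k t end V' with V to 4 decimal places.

0 0 source 0.4000
1 1 load 0.1333
2 2 source -0.0267
3 3 load 0.0800

Γ_L=-0.666667, Γ_S=0.600000; launch V₁=2·50/250=0.400000
k=0 src: V=0.4000
k=1 load: inc=0.400000, refl=0.400000·-0.666667=-0.2667; V=0.000000+0.400000+-0.266667=0.1333
k=2 src: inc=-0.266667, refl=-0.266667·0.600000=-0.1600; V=0.400000+-0.266667+-0.160000=-0.0267
k=3 load: inc=-0.160000, refl=-0.160000·-0.666667=0.1067; V=0.133333+-0.160000+0.106667=0.0800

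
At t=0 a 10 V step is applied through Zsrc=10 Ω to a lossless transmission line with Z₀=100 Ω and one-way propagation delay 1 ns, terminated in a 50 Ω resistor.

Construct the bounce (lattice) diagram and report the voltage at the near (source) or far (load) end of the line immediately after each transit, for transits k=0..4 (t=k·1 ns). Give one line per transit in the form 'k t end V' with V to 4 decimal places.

Γ_L=-0.333333, Γ_S=-0.818182; launch V₁=10·100/110=9.090909
k=0 src: V=9.0909
k=1 load: inc=9.090909, refl=9.090909·-0.333333=-3.0303; V=0.000000+9.090909+-3.030303=6.0606
k=2 src: inc=-3.030303, refl=-3.030303·-0.818182=2.4793; V=9.090909+-3.030303+2.479339=8.5399
k=3 load: inc=2.479339, refl=2.479339·-0.333333=-0.8264; V=6.060606+2.479339+-0.826446=7.7135
k=4 src: inc=-0.826446, refl=-0.826446·-0.818182=0.6762; V=8.539945+-0.826446+0.676183=8.3897

0 0 source 9.0909
1 1 load 6.0606
2 2 source 8.5399
3 3 load 7.7135
4 4 source 8.3897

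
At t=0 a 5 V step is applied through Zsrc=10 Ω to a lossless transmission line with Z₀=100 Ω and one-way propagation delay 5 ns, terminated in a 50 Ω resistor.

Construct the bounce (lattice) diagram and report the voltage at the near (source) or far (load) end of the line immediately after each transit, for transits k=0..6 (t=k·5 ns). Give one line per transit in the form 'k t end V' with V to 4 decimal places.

0 0 source 4.5455
1 5 load 3.0303
2 10 source 4.2700
3 15 load 3.8567
4 20 source 4.1948
5 25 load 4.0821
6 30 source 4.1744

Γ_L=-0.333333, Γ_S=-0.818182; launch V₁=5·100/110=4.545455
k=0 src: V=4.5455
k=1 load: inc=4.545455, refl=4.545455·-0.333333=-1.5152; V=0.000000+4.545455+-1.515152=3.0303
k=2 src: inc=-1.515152, refl=-1.515152·-0.818182=1.2397; V=4.545455+-1.515152+1.239669=4.2700
k=3 load: inc=1.239669, refl=1.239669·-0.333333=-0.4132; V=3.030303+1.239669+-0.413223=3.8567
k=4 src: inc=-0.413223, refl=-0.413223·-0.818182=0.3381; V=4.269972+-0.413223+0.338092=4.1948
k=5 load: inc=0.338092, refl=0.338092·-0.333333=-0.1127; V=3.856749+0.338092+-0.112697=4.0821
k=6 src: inc=-0.112697, refl=-0.112697·-0.818182=0.0922; V=4.194841+-0.112697+0.092207=4.1744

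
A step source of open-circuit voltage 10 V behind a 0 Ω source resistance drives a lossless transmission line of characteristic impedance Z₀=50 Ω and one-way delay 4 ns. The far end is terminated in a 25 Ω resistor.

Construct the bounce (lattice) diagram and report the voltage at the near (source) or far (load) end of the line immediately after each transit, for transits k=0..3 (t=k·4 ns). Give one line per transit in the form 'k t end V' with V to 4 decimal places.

Γ_L=-0.333333, Γ_S=-1.000000; launch V₁=10·50/50=10.000000
k=0 src: V=10.0000
k=1 load: inc=10.000000, refl=10.000000·-0.333333=-3.3333; V=0.000000+10.000000+-3.333333=6.6667
k=2 src: inc=-3.333333, refl=-3.333333·-1.000000=3.3333; V=10.000000+-3.333333+3.333333=10.0000
k=3 load: inc=3.333333, refl=3.333333·-0.333333=-1.1111; V=6.666667+3.333333+-1.111111=8.8889

0 0 source 10.0000
1 4 load 6.6667
2 8 source 10.0000
3 12 load 8.8889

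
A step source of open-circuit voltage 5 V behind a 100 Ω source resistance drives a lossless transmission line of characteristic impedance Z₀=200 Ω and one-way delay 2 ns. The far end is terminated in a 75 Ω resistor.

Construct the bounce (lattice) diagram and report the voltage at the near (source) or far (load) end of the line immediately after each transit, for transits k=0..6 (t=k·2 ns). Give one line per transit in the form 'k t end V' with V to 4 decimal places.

Γ_L=-0.454545, Γ_S=-0.333333; launch V₁=5·200/300=3.333333
k=0 src: V=3.3333
k=1 load: inc=3.333333, refl=3.333333·-0.454545=-1.5152; V=0.000000+3.333333+-1.515152=1.8182
k=2 src: inc=-1.515152, refl=-1.515152·-0.333333=0.5051; V=3.333333+-1.515152+0.505051=2.3232
k=3 load: inc=0.505051, refl=0.505051·-0.454545=-0.2296; V=1.818182+0.505051+-0.229568=2.0937
k=4 src: inc=-0.229568, refl=-0.229568·-0.333333=0.0765; V=2.323232+-0.229568+0.076523=2.1702
k=5 load: inc=0.076523, refl=0.076523·-0.454545=-0.0348; V=2.093664+0.076523+-0.034783=2.1354
k=6 src: inc=-0.034783, refl=-0.034783·-0.333333=0.0116; V=2.170187+-0.034783+0.011594=2.1470

0 0 source 3.3333
1 2 load 1.8182
2 4 source 2.3232
3 6 load 2.0937
4 8 source 2.1702
5 10 load 2.1354
6 12 source 2.1470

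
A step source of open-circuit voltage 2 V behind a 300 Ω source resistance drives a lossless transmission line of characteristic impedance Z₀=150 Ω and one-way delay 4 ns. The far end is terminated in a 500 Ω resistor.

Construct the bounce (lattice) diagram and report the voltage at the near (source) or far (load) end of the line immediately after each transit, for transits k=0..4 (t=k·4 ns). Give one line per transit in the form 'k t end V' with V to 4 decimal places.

Γ_L=0.538462, Γ_S=0.333333; launch V₁=2·150/450=0.666667
k=0 src: V=0.6667
k=1 load: inc=0.666667, refl=0.666667·0.538462=0.3590; V=0.000000+0.666667+0.358974=1.0256
k=2 src: inc=0.358974, refl=0.358974·0.333333=0.1197; V=0.666667+0.358974+0.119658=1.1453
k=3 load: inc=0.119658, refl=0.119658·0.538462=0.0644; V=1.025641+0.119658+0.064431=1.2097
k=4 src: inc=0.064431, refl=0.064431·0.333333=0.0215; V=1.145299+0.064431+0.021477=1.2312

0 0 source 0.6667
1 4 load 1.0256
2 8 source 1.1453
3 12 load 1.2097
4 16 source 1.2312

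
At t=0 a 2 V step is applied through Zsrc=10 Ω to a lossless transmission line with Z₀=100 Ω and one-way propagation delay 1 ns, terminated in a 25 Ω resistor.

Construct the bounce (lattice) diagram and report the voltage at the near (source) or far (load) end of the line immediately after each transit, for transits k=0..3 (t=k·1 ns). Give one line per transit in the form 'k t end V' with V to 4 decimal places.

Γ_L=-0.600000, Γ_S=-0.818182; launch V₁=2·100/110=1.818182
k=0 src: V=1.8182
k=1 load: inc=1.818182, refl=1.818182·-0.600000=-1.0909; V=0.000000+1.818182+-1.090909=0.7273
k=2 src: inc=-1.090909, refl=-1.090909·-0.818182=0.8926; V=1.818182+-1.090909+0.892562=1.6198
k=3 load: inc=0.892562, refl=0.892562·-0.600000=-0.5355; V=0.727273+0.892562+-0.535537=1.0843

0 0 source 1.8182
1 1 load 0.7273
2 2 source 1.6198
3 3 load 1.0843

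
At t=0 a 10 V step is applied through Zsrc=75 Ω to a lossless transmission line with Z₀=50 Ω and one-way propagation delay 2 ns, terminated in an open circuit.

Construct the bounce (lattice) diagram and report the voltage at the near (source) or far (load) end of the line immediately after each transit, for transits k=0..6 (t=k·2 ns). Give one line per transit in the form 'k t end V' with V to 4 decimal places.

0 0 source 4.0000
1 2 load 8.0000
2 4 source 8.8000
3 6 load 9.6000
4 8 source 9.7600
5 10 load 9.9200
6 12 source 9.9520

Γ_L=1.000000, Γ_S=0.200000; launch V₁=10·50/125=4.000000
k=0 src: V=4.0000
k=1 load: inc=4.000000, refl=4.000000·1.000000=4.0000; V=0.000000+4.000000+4.000000=8.0000
k=2 src: inc=4.000000, refl=4.000000·0.200000=0.8000; V=4.000000+4.000000+0.800000=8.8000
k=3 load: inc=0.800000, refl=0.800000·1.000000=0.8000; V=8.000000+0.800000+0.800000=9.6000
k=4 src: inc=0.800000, refl=0.800000·0.200000=0.1600; V=8.800000+0.800000+0.160000=9.7600
k=5 load: inc=0.160000, refl=0.160000·1.000000=0.1600; V=9.600000+0.160000+0.160000=9.9200
k=6 src: inc=0.160000, refl=0.160000·0.200000=0.0320; V=9.760000+0.160000+0.032000=9.9520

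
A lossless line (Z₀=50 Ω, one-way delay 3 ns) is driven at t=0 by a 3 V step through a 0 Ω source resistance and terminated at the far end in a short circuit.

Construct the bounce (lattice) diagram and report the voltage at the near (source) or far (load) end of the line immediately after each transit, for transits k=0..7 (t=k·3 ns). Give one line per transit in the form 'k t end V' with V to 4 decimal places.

0 0 source 3.0000
1 3 load 0.0000
2 6 source 3.0000
3 9 load 0.0000
4 12 source 3.0000
5 15 load 0.0000
6 18 source 3.0000
7 21 load 0.0000

Γ_L=-1.000000, Γ_S=-1.000000; launch V₁=3·50/50=3.000000
k=0 src: V=3.0000
k=1 load: inc=3.000000, refl=3.000000·-1.000000=-3.0000; V=0.000000+3.000000+-3.000000=0.0000
k=2 src: inc=-3.000000, refl=-3.000000·-1.000000=3.0000; V=3.000000+-3.000000+3.000000=3.0000
k=3 load: inc=3.000000, refl=3.000000·-1.000000=-3.0000; V=0.000000+3.000000+-3.000000=0.0000
k=4 src: inc=-3.000000, refl=-3.000000·-1.000000=3.0000; V=3.000000+-3.000000+3.000000=3.0000
k=5 load: inc=3.000000, refl=3.000000·-1.000000=-3.0000; V=0.000000+3.000000+-3.000000=0.0000
k=6 src: inc=-3.000000, refl=-3.000000·-1.000000=3.0000; V=3.000000+-3.000000+3.000000=3.0000
k=7 load: inc=3.000000, refl=3.000000·-1.000000=-3.0000; V=0.000000+3.000000+-3.000000=0.0000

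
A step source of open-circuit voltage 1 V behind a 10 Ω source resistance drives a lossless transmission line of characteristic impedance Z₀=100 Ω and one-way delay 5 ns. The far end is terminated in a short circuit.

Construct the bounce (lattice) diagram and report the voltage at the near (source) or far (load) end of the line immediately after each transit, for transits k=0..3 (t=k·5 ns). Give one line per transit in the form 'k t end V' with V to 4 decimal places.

Γ_L=-1.000000, Γ_S=-0.818182; launch V₁=1·100/110=0.909091
k=0 src: V=0.9091
k=1 load: inc=0.909091, refl=0.909091·-1.000000=-0.9091; V=0.000000+0.909091+-0.909091=0.0000
k=2 src: inc=-0.909091, refl=-0.909091·-0.818182=0.7438; V=0.909091+-0.909091+0.743802=0.7438
k=3 load: inc=0.743802, refl=0.743802·-1.000000=-0.7438; V=0.000000+0.743802+-0.743802=0.0000

0 0 source 0.9091
1 5 load 0.0000
2 10 source 0.7438
3 15 load 0.0000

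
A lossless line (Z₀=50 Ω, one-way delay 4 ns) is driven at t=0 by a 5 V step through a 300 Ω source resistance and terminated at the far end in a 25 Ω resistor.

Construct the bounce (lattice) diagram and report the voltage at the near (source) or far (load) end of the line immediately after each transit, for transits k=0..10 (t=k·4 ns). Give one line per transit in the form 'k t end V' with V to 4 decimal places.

Γ_L=-0.333333, Γ_S=0.714286; launch V₁=5·50/350=0.714286
k=0 src: V=0.7143
k=1 load: inc=0.714286, refl=0.714286·-0.333333=-0.2381; V=0.000000+0.714286+-0.238095=0.4762
k=2 src: inc=-0.238095, refl=-0.238095·0.714286=-0.1701; V=0.714286+-0.238095+-0.170068=0.3061
k=3 load: inc=-0.170068, refl=-0.170068·-0.333333=0.0567; V=0.476190+-0.170068+0.056689=0.3628
k=4 src: inc=0.056689, refl=0.056689·0.714286=0.0405; V=0.306122+0.056689+0.040492=0.4033
k=5 load: inc=0.040492, refl=0.040492·-0.333333=-0.0135; V=0.362812+0.040492+-0.013497=0.3898
k=6 src: inc=-0.013497, refl=-0.013497·0.714286=-0.0096; V=0.403304+-0.013497+-0.009641=0.3802
k=7 load: inc=-0.009641, refl=-0.009641·-0.333333=0.0032; V=0.389807+-0.009641+0.003214=0.3834
k=8 src: inc=0.003214, refl=0.003214·0.714286=0.0023; V=0.380166+0.003214+0.002295=0.3857
k=9 load: inc=0.002295, refl=0.002295·-0.333333=-0.0008; V=0.383379+0.002295+-0.000765=0.3849
k=10 src: inc=-0.000765, refl=-0.000765·0.714286=-0.0005; V=0.385675+-0.000765+-0.000547=0.3844

0 0 source 0.7143
1 4 load 0.4762
2 8 source 0.3061
3 12 load 0.3628
4 16 source 0.4033
5 20 load 0.3898
6 24 source 0.3802
7 28 load 0.3834
8 32 source 0.3857
9 36 load 0.3849
10 40 source 0.3844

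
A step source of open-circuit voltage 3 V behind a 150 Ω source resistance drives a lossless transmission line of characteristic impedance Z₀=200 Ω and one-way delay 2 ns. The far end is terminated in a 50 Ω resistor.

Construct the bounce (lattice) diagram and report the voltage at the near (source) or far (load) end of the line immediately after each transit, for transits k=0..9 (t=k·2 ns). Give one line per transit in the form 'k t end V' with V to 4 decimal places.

0 0 source 1.7143
1 2 load 0.6857
2 4 source 0.8327
3 6 load 0.7445
4 8 source 0.7571
5 10 load 0.7495
6 12 source 0.7506
7 14 load 0.7500
8 16 source 0.7501
9 18 load 0.7500

Γ_L=-0.600000, Γ_S=-0.142857; launch V₁=3·200/350=1.714286
k=0 src: V=1.7143
k=1 load: inc=1.714286, refl=1.714286·-0.600000=-1.0286; V=0.000000+1.714286+-1.028571=0.6857
k=2 src: inc=-1.028571, refl=-1.028571·-0.142857=0.1469; V=1.714286+-1.028571+0.146939=0.8327
k=3 load: inc=0.146939, refl=0.146939·-0.600000=-0.0882; V=0.685714+0.146939+-0.088163=0.7445
k=4 src: inc=-0.088163, refl=-0.088163·-0.142857=0.0126; V=0.832653+-0.088163+0.012595=0.7571
k=5 load: inc=0.012595, refl=0.012595·-0.600000=-0.0076; V=0.744490+0.012595+-0.007557=0.7495
k=6 src: inc=-0.007557, refl=-0.007557·-0.142857=0.0011; V=0.757085+-0.007557+0.001080=0.7506
k=7 load: inc=0.001080, refl=0.001080·-0.600000=-0.0006; V=0.749528+0.001080+-0.000648=0.7500
k=8 src: inc=-0.000648, refl=-0.000648·-0.142857=0.0001; V=0.750607+-0.000648+0.000093=0.7501
k=9 load: inc=0.000093, refl=0.000093·-0.600000=-0.0001; V=0.749960+0.000093+-0.000056=0.7500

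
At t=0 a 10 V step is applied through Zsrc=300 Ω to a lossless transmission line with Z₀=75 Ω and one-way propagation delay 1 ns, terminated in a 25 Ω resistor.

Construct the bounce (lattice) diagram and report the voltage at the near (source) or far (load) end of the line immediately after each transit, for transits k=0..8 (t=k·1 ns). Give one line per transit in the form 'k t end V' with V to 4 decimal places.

0 0 source 2.0000
1 1 load 1.0000
2 2 source 0.4000
3 3 load 0.7000
4 4 source 0.8800
5 5 load 0.7900
6 6 source 0.7360
7 7 load 0.7630
8 8 source 0.7792

Γ_L=-0.500000, Γ_S=0.600000; launch V₁=10·75/375=2.000000
k=0 src: V=2.0000
k=1 load: inc=2.000000, refl=2.000000·-0.500000=-1.0000; V=0.000000+2.000000+-1.000000=1.0000
k=2 src: inc=-1.000000, refl=-1.000000·0.600000=-0.6000; V=2.000000+-1.000000+-0.600000=0.4000
k=3 load: inc=-0.600000, refl=-0.600000·-0.500000=0.3000; V=1.000000+-0.600000+0.300000=0.7000
k=4 src: inc=0.300000, refl=0.300000·0.600000=0.1800; V=0.400000+0.300000+0.180000=0.8800
k=5 load: inc=0.180000, refl=0.180000·-0.500000=-0.0900; V=0.700000+0.180000+-0.090000=0.7900
k=6 src: inc=-0.090000, refl=-0.090000·0.600000=-0.0540; V=0.880000+-0.090000+-0.054000=0.7360
k=7 load: inc=-0.054000, refl=-0.054000·-0.500000=0.0270; V=0.790000+-0.054000+0.027000=0.7630
k=8 src: inc=0.027000, refl=0.027000·0.600000=0.0162; V=0.736000+0.027000+0.016200=0.7792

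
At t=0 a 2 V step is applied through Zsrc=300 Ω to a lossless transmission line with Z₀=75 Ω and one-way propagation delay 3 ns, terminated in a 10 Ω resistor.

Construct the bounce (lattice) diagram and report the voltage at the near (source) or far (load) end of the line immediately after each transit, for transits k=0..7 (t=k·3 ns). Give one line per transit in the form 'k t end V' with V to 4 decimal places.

Γ_L=-0.764706, Γ_S=0.600000; launch V₁=2·75/375=0.400000
k=0 src: V=0.4000
k=1 load: inc=0.400000, refl=0.400000·-0.764706=-0.3059; V=0.000000+0.400000+-0.305882=0.0941
k=2 src: inc=-0.305882, refl=-0.305882·0.600000=-0.1835; V=0.400000+-0.305882+-0.183529=-0.0894
k=3 load: inc=-0.183529, refl=-0.183529·-0.764706=0.1403; V=0.094118+-0.183529+0.140346=0.0509
k=4 src: inc=0.140346, refl=0.140346·0.600000=0.0842; V=-0.089412+0.140346+0.084208=0.1351
k=5 load: inc=0.084208, refl=0.084208·-0.764706=-0.0644; V=0.050934+0.084208+-0.064394=0.0707
k=6 src: inc=-0.064394, refl=-0.064394·0.600000=-0.0386; V=0.135142+-0.064394+-0.038636=0.0321
k=7 load: inc=-0.038636, refl=-0.038636·-0.764706=0.0295; V=0.070748+-0.038636+0.029546=0.0617

0 0 source 0.4000
1 3 load 0.0941
2 6 source -0.0894
3 9 load 0.0509
4 12 source 0.1351
5 15 load 0.0707
6 18 source 0.0321
7 21 load 0.0617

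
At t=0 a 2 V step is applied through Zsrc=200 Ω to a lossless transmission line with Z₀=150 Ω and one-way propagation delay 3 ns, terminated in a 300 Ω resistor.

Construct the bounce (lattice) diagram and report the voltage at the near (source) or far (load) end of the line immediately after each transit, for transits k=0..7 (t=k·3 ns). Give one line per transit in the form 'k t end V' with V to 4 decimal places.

0 0 source 0.8571
1 3 load 1.1429
2 6 source 1.1837
3 9 load 1.1973
4 12 source 1.1992
5 15 load 1.1999
6 18 source 1.2000
7 21 load 1.2000

Γ_L=0.333333, Γ_S=0.142857; launch V₁=2·150/350=0.857143
k=0 src: V=0.8571
k=1 load: inc=0.857143, refl=0.857143·0.333333=0.2857; V=0.000000+0.857143+0.285714=1.1429
k=2 src: inc=0.285714, refl=0.285714·0.142857=0.0408; V=0.857143+0.285714+0.040816=1.1837
k=3 load: inc=0.040816, refl=0.040816·0.333333=0.0136; V=1.142857+0.040816+0.013605=1.1973
k=4 src: inc=0.013605, refl=0.013605·0.142857=0.0019; V=1.183673+0.013605+0.001944=1.1992
k=5 load: inc=0.001944, refl=0.001944·0.333333=0.0006; V=1.197279+0.001944+0.000648=1.1999
k=6 src: inc=0.000648, refl=0.000648·0.142857=0.0001; V=1.199223+0.000648+0.000093=1.2000
k=7 load: inc=0.000093, refl=0.000093·0.333333=0.0000; V=1.199870+0.000093+0.000031=1.2000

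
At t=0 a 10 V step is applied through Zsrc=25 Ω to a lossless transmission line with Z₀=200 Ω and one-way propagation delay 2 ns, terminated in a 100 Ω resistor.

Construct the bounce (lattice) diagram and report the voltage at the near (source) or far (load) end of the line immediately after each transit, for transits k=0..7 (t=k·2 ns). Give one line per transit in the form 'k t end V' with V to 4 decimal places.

Γ_L=-0.333333, Γ_S=-0.777778; launch V₁=10·200/225=8.888889
k=0 src: V=8.8889
k=1 load: inc=8.888889, refl=8.888889·-0.333333=-2.9630; V=0.000000+8.888889+-2.962963=5.9259
k=2 src: inc=-2.962963, refl=-2.962963·-0.777778=2.3045; V=8.888889+-2.962963+2.304527=8.2305
k=3 load: inc=2.304527, refl=2.304527·-0.333333=-0.7682; V=5.925926+2.304527+-0.768176=7.4623
k=4 src: inc=-0.768176, refl=-0.768176·-0.777778=0.5975; V=8.230453+-0.768176+0.597470=8.0597
k=5 load: inc=0.597470, refl=0.597470·-0.333333=-0.1992; V=7.462277+0.597470+-0.199157=7.8606
k=6 src: inc=-0.199157, refl=-0.199157·-0.777778=0.1549; V=8.059747+-0.199157+0.154900=8.0155
k=7 load: inc=0.154900, refl=0.154900·-0.333333=-0.0516; V=7.860590+0.154900+-0.051633=7.9639

0 0 source 8.8889
1 2 load 5.9259
2 4 source 8.2305
3 6 load 7.4623
4 8 source 8.0597
5 10 load 7.8606
6 12 source 8.0155
7 14 load 7.9639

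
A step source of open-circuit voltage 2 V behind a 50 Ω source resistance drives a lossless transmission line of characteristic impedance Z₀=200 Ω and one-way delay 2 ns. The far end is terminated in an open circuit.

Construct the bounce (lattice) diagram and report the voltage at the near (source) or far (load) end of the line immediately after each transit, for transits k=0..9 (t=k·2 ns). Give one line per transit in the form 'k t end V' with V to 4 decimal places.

0 0 source 1.6000
1 2 load 3.2000
2 4 source 2.2400
3 6 load 1.2800
4 8 source 1.8560
5 10 load 2.4320
6 12 source 2.0864
7 14 load 1.7408
8 16 source 1.9482
9 18 load 2.1555

Γ_L=1.000000, Γ_S=-0.600000; launch V₁=2·200/250=1.600000
k=0 src: V=1.6000
k=1 load: inc=1.600000, refl=1.600000·1.000000=1.6000; V=0.000000+1.600000+1.600000=3.2000
k=2 src: inc=1.600000, refl=1.600000·-0.600000=-0.9600; V=1.600000+1.600000+-0.960000=2.2400
k=3 load: inc=-0.960000, refl=-0.960000·1.000000=-0.9600; V=3.200000+-0.960000+-0.960000=1.2800
k=4 src: inc=-0.960000, refl=-0.960000·-0.600000=0.5760; V=2.240000+-0.960000+0.576000=1.8560
k=5 load: inc=0.576000, refl=0.576000·1.000000=0.5760; V=1.280000+0.576000+0.576000=2.4320
k=6 src: inc=0.576000, refl=0.576000·-0.600000=-0.3456; V=1.856000+0.576000+-0.345600=2.0864
k=7 load: inc=-0.345600, refl=-0.345600·1.000000=-0.3456; V=2.432000+-0.345600+-0.345600=1.7408
k=8 src: inc=-0.345600, refl=-0.345600·-0.600000=0.2074; V=2.086400+-0.345600+0.207360=1.9482
k=9 load: inc=0.207360, refl=0.207360·1.000000=0.2074; V=1.740800+0.207360+0.207360=2.1555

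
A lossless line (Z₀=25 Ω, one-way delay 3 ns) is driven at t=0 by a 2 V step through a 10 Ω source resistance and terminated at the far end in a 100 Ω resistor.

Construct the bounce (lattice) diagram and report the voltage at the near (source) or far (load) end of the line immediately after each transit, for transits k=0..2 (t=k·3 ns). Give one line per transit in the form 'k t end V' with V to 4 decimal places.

Γ_L=0.600000, Γ_S=-0.428571; launch V₁=2·25/35=1.428571
k=0 src: V=1.4286
k=1 load: inc=1.428571, refl=1.428571·0.600000=0.8571; V=0.000000+1.428571+0.857143=2.2857
k=2 src: inc=0.857143, refl=0.857143·-0.428571=-0.3673; V=1.428571+0.857143+-0.367347=1.9184

0 0 source 1.4286
1 3 load 2.2857
2 6 source 1.9184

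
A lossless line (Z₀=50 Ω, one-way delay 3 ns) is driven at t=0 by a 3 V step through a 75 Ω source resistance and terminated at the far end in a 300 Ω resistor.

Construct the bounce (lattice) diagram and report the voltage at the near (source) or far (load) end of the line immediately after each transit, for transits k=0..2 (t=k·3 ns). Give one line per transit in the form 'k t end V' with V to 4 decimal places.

0 0 source 1.2000
1 3 load 2.0571
2 6 source 2.2286

Γ_L=0.714286, Γ_S=0.200000; launch V₁=3·50/125=1.200000
k=0 src: V=1.2000
k=1 load: inc=1.200000, refl=1.200000·0.714286=0.8571; V=0.000000+1.200000+0.857143=2.0571
k=2 src: inc=0.857143, refl=0.857143·0.200000=0.1714; V=1.200000+0.857143+0.171429=2.2286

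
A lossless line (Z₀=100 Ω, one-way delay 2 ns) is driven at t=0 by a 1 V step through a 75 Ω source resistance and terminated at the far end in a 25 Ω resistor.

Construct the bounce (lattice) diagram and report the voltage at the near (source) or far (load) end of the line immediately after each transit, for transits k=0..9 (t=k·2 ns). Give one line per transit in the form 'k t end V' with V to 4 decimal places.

Γ_L=-0.600000, Γ_S=-0.142857; launch V₁=1·100/175=0.571429
k=0 src: V=0.5714
k=1 load: inc=0.571429, refl=0.571429·-0.600000=-0.3429; V=0.000000+0.571429+-0.342857=0.2286
k=2 src: inc=-0.342857, refl=-0.342857·-0.142857=0.0490; V=0.571429+-0.342857+0.048980=0.2776
k=3 load: inc=0.048980, refl=0.048980·-0.600000=-0.0294; V=0.228571+0.048980+-0.029388=0.2482
k=4 src: inc=-0.029388, refl=-0.029388·-0.142857=0.0042; V=0.277551+-0.029388+0.004198=0.2524
k=5 load: inc=0.004198, refl=0.004198·-0.600000=-0.0025; V=0.248163+0.004198+-0.002519=0.2498
k=6 src: inc=-0.002519, refl=-0.002519·-0.142857=0.0004; V=0.252362+-0.002519+0.000360=0.2502
k=7 load: inc=0.000360, refl=0.000360·-0.600000=-0.0002; V=0.249843+0.000360+-0.000216=0.2500
k=8 src: inc=-0.000216, refl=-0.000216·-0.142857=0.0000; V=0.250202+-0.000216+0.000031=0.2500
k=9 load: inc=0.000031, refl=0.000031·-0.600000=-0.0000; V=0.249987+0.000031+-0.000019=0.2500

0 0 source 0.5714
1 2 load 0.2286
2 4 source 0.2776
3 6 load 0.2482
4 8 source 0.2524
5 10 load 0.2498
6 12 source 0.2502
7 14 load 0.2500
8 16 source 0.2500
9 18 load 0.2500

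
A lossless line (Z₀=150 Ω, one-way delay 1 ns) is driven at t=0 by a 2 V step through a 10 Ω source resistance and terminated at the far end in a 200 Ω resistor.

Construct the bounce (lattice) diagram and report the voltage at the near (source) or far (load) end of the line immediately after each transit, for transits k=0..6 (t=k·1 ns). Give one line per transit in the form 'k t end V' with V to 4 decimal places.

Γ_L=0.142857, Γ_S=-0.875000; launch V₁=2·150/160=1.875000
k=0 src: V=1.8750
k=1 load: inc=1.875000, refl=1.875000·0.142857=0.2679; V=0.000000+1.875000+0.267857=2.1429
k=2 src: inc=0.267857, refl=0.267857·-0.875000=-0.2344; V=1.875000+0.267857+-0.234375=1.9085
k=3 load: inc=-0.234375, refl=-0.234375·0.142857=-0.0335; V=2.142857+-0.234375+-0.033482=1.8750
k=4 src: inc=-0.033482, refl=-0.033482·-0.875000=0.0293; V=1.908482+-0.033482+0.029297=1.9043
k=5 load: inc=0.029297, refl=0.029297·0.142857=0.0042; V=1.875000+0.029297+0.004185=1.9085
k=6 src: inc=0.004185, refl=0.004185·-0.875000=-0.0037; V=1.904297+0.004185+-0.003662=1.9048

0 0 source 1.8750
1 1 load 2.1429
2 2 source 1.9085
3 3 load 1.8750
4 4 source 1.9043
5 5 load 1.9085
6 6 source 1.9048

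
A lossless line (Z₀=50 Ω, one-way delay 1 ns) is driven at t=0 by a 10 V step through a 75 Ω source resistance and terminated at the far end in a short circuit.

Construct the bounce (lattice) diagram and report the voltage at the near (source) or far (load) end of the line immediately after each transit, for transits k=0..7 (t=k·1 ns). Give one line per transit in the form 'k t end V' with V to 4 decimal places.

Γ_L=-1.000000, Γ_S=0.200000; launch V₁=10·50/125=4.000000
k=0 src: V=4.0000
k=1 load: inc=4.000000, refl=4.000000·-1.000000=-4.0000; V=0.000000+4.000000+-4.000000=0.0000
k=2 src: inc=-4.000000, refl=-4.000000·0.200000=-0.8000; V=4.000000+-4.000000+-0.800000=-0.8000
k=3 load: inc=-0.800000, refl=-0.800000·-1.000000=0.8000; V=0.000000+-0.800000+0.800000=0.0000
k=4 src: inc=0.800000, refl=0.800000·0.200000=0.1600; V=-0.800000+0.800000+0.160000=0.1600
k=5 load: inc=0.160000, refl=0.160000·-1.000000=-0.1600; V=0.000000+0.160000+-0.160000=0.0000
k=6 src: inc=-0.160000, refl=-0.160000·0.200000=-0.0320; V=0.160000+-0.160000+-0.032000=-0.0320
k=7 load: inc=-0.032000, refl=-0.032000·-1.000000=0.0320; V=0.000000+-0.032000+0.032000=0.0000

0 0 source 4.0000
1 1 load 0.0000
2 2 source -0.8000
3 3 load 0.0000
4 4 source 0.1600
5 5 load 0.0000
6 6 source -0.0320
7 7 load 0.0000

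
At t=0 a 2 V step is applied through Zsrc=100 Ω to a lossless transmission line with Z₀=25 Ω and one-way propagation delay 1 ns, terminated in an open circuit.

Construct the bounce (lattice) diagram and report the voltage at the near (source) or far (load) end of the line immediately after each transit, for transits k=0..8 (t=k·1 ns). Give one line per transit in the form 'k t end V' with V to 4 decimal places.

0 0 source 0.4000
1 1 load 0.8000
2 2 source 1.0400
3 3 load 1.2800
4 4 source 1.4240
5 5 load 1.5680
6 6 source 1.6544
7 7 load 1.7408
8 8 source 1.7926

Γ_L=1.000000, Γ_S=0.600000; launch V₁=2·25/125=0.400000
k=0 src: V=0.4000
k=1 load: inc=0.400000, refl=0.400000·1.000000=0.4000; V=0.000000+0.400000+0.400000=0.8000
k=2 src: inc=0.400000, refl=0.400000·0.600000=0.2400; V=0.400000+0.400000+0.240000=1.0400
k=3 load: inc=0.240000, refl=0.240000·1.000000=0.2400; V=0.800000+0.240000+0.240000=1.2800
k=4 src: inc=0.240000, refl=0.240000·0.600000=0.1440; V=1.040000+0.240000+0.144000=1.4240
k=5 load: inc=0.144000, refl=0.144000·1.000000=0.1440; V=1.280000+0.144000+0.144000=1.5680
k=6 src: inc=0.144000, refl=0.144000·0.600000=0.0864; V=1.424000+0.144000+0.086400=1.6544
k=7 load: inc=0.086400, refl=0.086400·1.000000=0.0864; V=1.568000+0.086400+0.086400=1.7408
k=8 src: inc=0.086400, refl=0.086400·0.600000=0.0518; V=1.654400+0.086400+0.051840=1.7926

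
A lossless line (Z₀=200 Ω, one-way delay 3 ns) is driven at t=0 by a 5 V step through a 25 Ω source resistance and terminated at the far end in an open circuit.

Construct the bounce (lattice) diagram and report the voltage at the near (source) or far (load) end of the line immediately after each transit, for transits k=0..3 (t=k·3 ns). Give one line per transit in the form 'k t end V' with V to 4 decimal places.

Γ_L=1.000000, Γ_S=-0.777778; launch V₁=5·200/225=4.444444
k=0 src: V=4.4444
k=1 load: inc=4.444444, refl=4.444444·1.000000=4.4444; V=0.000000+4.444444+4.444444=8.8889
k=2 src: inc=4.444444, refl=4.444444·-0.777778=-3.4568; V=4.444444+4.444444+-3.456790=5.4321
k=3 load: inc=-3.456790, refl=-3.456790·1.000000=-3.4568; V=8.888889+-3.456790+-3.456790=1.9753

0 0 source 4.4444
1 3 load 8.8889
2 6 source 5.4321
3 9 load 1.9753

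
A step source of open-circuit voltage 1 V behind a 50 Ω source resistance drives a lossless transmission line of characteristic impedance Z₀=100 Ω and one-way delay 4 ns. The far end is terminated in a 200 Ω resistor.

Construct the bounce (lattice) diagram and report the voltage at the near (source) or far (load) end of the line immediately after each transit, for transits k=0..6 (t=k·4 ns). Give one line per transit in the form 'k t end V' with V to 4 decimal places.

Γ_L=0.333333, Γ_S=-0.333333; launch V₁=1·100/150=0.666667
k=0 src: V=0.6667
k=1 load: inc=0.666667, refl=0.666667·0.333333=0.2222; V=0.000000+0.666667+0.222222=0.8889
k=2 src: inc=0.222222, refl=0.222222·-0.333333=-0.0741; V=0.666667+0.222222+-0.074074=0.8148
k=3 load: inc=-0.074074, refl=-0.074074·0.333333=-0.0247; V=0.888889+-0.074074+-0.024691=0.7901
k=4 src: inc=-0.024691, refl=-0.024691·-0.333333=0.0082; V=0.814815+-0.024691+0.008230=0.7984
k=5 load: inc=0.008230, refl=0.008230·0.333333=0.0027; V=0.790123+0.008230+0.002743=0.8011
k=6 src: inc=0.002743, refl=0.002743·-0.333333=-0.0009; V=0.798354+0.002743+-0.000914=0.8002

0 0 source 0.6667
1 4 load 0.8889
2 8 source 0.8148
3 12 load 0.7901
4 16 source 0.7984
5 20 load 0.8011
6 24 source 0.8002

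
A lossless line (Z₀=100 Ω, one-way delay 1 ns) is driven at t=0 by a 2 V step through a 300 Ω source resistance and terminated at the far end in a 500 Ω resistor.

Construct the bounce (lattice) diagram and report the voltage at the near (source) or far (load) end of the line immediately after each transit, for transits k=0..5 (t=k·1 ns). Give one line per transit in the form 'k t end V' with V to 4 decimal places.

0 0 source 0.5000
1 1 load 0.8333
2 2 source 1.0000
3 3 load 1.1111
4 4 source 1.1667
5 5 load 1.2037

Γ_L=0.666667, Γ_S=0.500000; launch V₁=2·100/400=0.500000
k=0 src: V=0.5000
k=1 load: inc=0.500000, refl=0.500000·0.666667=0.3333; V=0.000000+0.500000+0.333333=0.8333
k=2 src: inc=0.333333, refl=0.333333·0.500000=0.1667; V=0.500000+0.333333+0.166667=1.0000
k=3 load: inc=0.166667, refl=0.166667·0.666667=0.1111; V=0.833333+0.166667+0.111111=1.1111
k=4 src: inc=0.111111, refl=0.111111·0.500000=0.0556; V=1.000000+0.111111+0.055556=1.1667
k=5 load: inc=0.055556, refl=0.055556·0.666667=0.0370; V=1.111111+0.055556+0.037037=1.2037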